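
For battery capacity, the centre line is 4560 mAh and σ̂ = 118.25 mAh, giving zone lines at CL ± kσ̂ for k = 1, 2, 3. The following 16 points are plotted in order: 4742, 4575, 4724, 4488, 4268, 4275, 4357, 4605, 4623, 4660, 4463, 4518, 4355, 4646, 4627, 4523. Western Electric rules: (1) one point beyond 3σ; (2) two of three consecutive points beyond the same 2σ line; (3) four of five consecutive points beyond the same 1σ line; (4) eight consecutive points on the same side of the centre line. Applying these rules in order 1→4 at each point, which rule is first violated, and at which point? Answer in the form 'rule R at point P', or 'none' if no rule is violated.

rule 2 at point 6

Zone of each point (C = within 1σ̂, B = 1σ̂–2σ̂, A = 2σ̂–3σ̂, * = beyond 3σ̂; sign = side of CL): 1:+B, 2:+C, 3:+B, 4:-C, 5:-A, 6:-A, 7:-B, 8:+C, 9:+C, 10:+C, 11:-C, 12:-C, 13:-B, 14:+C, 15:+C, 16:-C
Rule 2 (two of three consecutive points beyond the same 2σ limit) is satisfied at point 6.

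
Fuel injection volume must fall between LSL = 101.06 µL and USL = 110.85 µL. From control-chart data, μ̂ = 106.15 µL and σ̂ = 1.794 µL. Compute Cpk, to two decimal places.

Cpu = (USL − μ̂) / (3σ̂) = (110.85 − 106.15) / (3 × 1.794) = 0.8733; Cpl = (μ̂ − LSL) / (3σ̂) = (106.15 − 101.06) / (3 × 1.794) = 0.9457; Cpk = min(Cpu, Cpl) = 0.8733

0.87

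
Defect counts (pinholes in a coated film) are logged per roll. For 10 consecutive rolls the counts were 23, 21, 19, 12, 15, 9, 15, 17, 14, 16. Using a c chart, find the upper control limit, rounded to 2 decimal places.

c̄ = (23 + 21 + 19 + 12 + 15 + 9 + 15 + 17 + 14 + 16) / 10 = 161 / 10 = 16.1000
UCL = c̄ + 3√c̄ = 16.1000 + 3 × √16.1000 = 16.1000 + 3 × 4.0125 = 28.1374

28.14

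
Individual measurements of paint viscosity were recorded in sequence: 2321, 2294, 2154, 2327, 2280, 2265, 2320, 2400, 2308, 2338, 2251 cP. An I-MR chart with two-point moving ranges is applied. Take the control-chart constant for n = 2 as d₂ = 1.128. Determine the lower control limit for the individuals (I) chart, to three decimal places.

2097.778

X̄ = (2321 + 2294 + 2154 + 2327 + 2280 + 2265 + 2320 + 2400 + 2308 + 2338 + 2251) / 11 = 2296.1818
Moving ranges: 27, 140, 173, 47, 15, 55, 80, 92, 30, 87; M̄R̄ = 746.0000 / 10 = 74.6000
LCL = X̄ − 3·M̄R̄/d₂ = 2296.1818 − 3 × 74.6000 / 1.128 = 2097.7776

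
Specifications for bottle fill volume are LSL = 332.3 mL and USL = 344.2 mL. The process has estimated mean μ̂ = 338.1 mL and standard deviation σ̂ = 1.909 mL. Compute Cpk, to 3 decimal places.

Cpu = (USL − μ̂) / (3σ̂) = (344.2 − 338.1) / (3 × 1.909) = 1.0651; Cpl = (μ̂ − LSL) / (3σ̂) = (338.1 − 332.3) / (3 × 1.909) = 1.0127; Cpk = min(Cpu, Cpl) = 1.0127

1.013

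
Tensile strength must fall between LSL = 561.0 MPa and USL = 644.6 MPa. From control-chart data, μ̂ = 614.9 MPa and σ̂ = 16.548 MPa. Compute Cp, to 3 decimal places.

Cp = (USL − LSL) / (6σ̂) = (644.6 − 561.0) / (6 × 16.548) = 83.6000 / 99.2880 = 0.8420

0.842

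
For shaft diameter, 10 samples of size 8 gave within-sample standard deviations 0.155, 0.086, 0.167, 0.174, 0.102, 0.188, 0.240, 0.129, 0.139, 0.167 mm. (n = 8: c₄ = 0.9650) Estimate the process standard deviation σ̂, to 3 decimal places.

s̄ = (0.155 + 0.086 + 0.167 + 0.174 + 0.102 + 0.188 + 0.240 + 0.129 + 0.139 + 0.167) / 10 = 0.1547
σ̂ = s̄ / c₄ = 0.1547 / 0.9650 = 0.1603

0.160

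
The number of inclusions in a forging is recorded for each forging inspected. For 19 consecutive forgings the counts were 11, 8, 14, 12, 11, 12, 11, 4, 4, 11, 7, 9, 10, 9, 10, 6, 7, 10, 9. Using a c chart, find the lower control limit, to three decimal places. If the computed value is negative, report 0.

c̄ = (11 + 8 + 14 + 12 + 11 + 12 + 11 + 4 + 4 + 11 + 7 + 9 + 10 + 9 + 10 + 6 + 7 + 10 + 9) / 19 = 175 / 19 = 9.2105
LCL = c̄ − 3√c̄ = 9.2105 − 3 × 3.0349 = 0.1059

0.106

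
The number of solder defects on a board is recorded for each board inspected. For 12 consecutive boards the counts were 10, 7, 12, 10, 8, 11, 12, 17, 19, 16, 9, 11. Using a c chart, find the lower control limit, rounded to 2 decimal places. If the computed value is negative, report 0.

c̄ = (10 + 7 + 12 + 10 + 8 + 11 + 12 + 17 + 19 + 16 + 9 + 11) / 12 = 142 / 12 = 11.8333
LCL = c̄ − 3√c̄ = 11.8333 − 3 × 3.4400 = 1.5134

1.51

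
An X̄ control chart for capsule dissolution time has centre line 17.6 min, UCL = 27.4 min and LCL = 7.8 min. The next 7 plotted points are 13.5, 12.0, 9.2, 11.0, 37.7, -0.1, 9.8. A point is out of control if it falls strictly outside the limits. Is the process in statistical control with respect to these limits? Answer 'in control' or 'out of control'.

Compare each point to [7.8, 27.4]: sample 5 = 37.7 > UCL; sample 6 = -0.1 < LCL.

out of control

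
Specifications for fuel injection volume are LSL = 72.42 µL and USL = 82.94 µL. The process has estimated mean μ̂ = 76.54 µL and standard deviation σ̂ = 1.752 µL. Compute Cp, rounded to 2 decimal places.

1.00

Cp = (USL − LSL) / (6σ̂) = (82.94 − 72.42) / (6 × 1.752) = 10.5200 / 10.5120 = 1.0008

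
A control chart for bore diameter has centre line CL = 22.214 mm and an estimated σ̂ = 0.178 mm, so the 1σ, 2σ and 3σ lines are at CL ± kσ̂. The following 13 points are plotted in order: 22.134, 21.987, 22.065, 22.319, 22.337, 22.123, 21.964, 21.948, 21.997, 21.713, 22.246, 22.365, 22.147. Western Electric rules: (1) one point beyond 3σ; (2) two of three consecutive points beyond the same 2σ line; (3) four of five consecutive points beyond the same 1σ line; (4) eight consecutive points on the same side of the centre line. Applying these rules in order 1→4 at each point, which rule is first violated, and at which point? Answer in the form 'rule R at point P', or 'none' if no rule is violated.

rule 3 at point 10

Zone of each point (C = within 1σ̂, B = 1σ̂–2σ̂, A = 2σ̂–3σ̂, * = beyond 3σ̂; sign = side of CL): 1:-C, 2:-B, 3:-C, 4:+C, 5:+C, 6:-C, 7:-B, 8:-B, 9:-B, 10:-A, 11:+C, 12:+C, 13:-C
Rule 3 (four of five consecutive points beyond the same 1σ limit) is satisfied at point 10.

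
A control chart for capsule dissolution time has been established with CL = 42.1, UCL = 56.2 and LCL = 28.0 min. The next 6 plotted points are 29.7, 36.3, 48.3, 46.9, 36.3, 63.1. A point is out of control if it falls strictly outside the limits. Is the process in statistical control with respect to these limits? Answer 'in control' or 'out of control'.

out of control

Compare each point to [28.0, 56.2]: sample 6 = 63.1 > UCL.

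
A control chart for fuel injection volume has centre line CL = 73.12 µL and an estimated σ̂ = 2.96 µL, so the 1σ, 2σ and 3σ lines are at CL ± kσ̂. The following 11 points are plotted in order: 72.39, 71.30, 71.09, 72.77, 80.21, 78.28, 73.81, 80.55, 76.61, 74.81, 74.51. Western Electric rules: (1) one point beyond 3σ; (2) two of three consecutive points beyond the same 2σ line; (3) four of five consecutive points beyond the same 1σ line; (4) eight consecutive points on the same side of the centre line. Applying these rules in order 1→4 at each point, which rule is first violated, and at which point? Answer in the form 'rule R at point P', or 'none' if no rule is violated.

rule 3 at point 9

Zone of each point (C = within 1σ̂, B = 1σ̂–2σ̂, A = 2σ̂–3σ̂, * = beyond 3σ̂; sign = side of CL): 1:-C, 2:-C, 3:-C, 4:-C, 5:+A, 6:+B, 7:+C, 8:+A, 9:+B, 10:+C, 11:+C
Rule 3 (four of five consecutive points beyond the same 1σ limit) is satisfied at point 9.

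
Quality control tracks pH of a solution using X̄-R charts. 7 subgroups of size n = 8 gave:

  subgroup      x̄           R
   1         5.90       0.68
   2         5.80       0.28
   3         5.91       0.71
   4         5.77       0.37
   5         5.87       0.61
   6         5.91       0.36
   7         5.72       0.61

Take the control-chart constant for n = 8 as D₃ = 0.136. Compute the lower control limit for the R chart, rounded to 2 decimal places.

R̄ = (0.68 + 0.28 + 0.71 + 0.37 + 0.61 + 0.36 + 0.61) / 7 = 3.6200 / 7 = 0.5171
LCL_R = D₃·R̄ = 0.136 × 0.5171 = 0.0703

0.07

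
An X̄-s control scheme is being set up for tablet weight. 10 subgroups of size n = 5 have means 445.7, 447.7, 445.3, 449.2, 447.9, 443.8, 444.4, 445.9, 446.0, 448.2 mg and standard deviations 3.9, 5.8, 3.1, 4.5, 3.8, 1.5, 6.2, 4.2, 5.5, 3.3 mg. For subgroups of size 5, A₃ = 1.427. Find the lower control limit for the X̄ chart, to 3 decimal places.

X̄̄ = (445.7 + 447.7 + 445.3 + 449.2 + 447.9 + 443.8 + 444.4 + 445.9 + 446.0 + 448.2) / 10 = 446.4100
s̄ = (3.9 + 5.8 + 3.1 + 4.5 + 3.8 + 1.5 + 6.2 + 4.2 + 5.5 + 3.3) / 10 = 4.1800
LCL = X̄̄ − A₃·s̄ = 446.4100 − 1.427 × 4.1800 = 440.4451

440.445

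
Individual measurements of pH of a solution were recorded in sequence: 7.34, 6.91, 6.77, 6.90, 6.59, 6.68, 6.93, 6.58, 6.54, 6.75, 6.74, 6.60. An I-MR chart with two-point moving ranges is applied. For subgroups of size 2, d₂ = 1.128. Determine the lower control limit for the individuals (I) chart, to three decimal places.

6.270

X̄ = (7.34 + 6.91 + 6.77 + 6.90 + 6.59 + 6.68 + 6.93 + 6.58 + 6.54 + 6.75 + 6.74 + 6.60) / 12 = 6.7775
Moving ranges: 0.43, 0.14, 0.13, 0.31, 0.09, 0.25, 0.35, 0.04, 0.21, 0.01, 0.14; M̄R̄ = 2.1000 / 11 = 0.1909
LCL = X̄ − 3·M̄R̄/d₂ = 6.7775 − 3 × 0.1909 / 1.128 = 6.2698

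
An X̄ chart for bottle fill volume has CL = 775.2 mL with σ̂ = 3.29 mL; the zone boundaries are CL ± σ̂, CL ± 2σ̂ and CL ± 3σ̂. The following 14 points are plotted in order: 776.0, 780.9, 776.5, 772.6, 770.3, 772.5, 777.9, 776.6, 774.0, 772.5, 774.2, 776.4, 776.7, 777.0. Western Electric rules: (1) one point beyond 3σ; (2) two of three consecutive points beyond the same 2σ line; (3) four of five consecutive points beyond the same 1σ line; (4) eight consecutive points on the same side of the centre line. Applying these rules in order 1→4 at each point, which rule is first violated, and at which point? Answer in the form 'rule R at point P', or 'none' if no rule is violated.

Zone of each point (C = within 1σ̂, B = 1σ̂–2σ̂, A = 2σ̂–3σ̂, * = beyond 3σ̂; sign = side of CL): 1:+C, 2:+B, 3:+C, 4:-C, 5:-B, 6:-C, 7:+C, 8:+C, 9:-C, 10:-C, 11:-C, 12:+C, 13:+C, 14:+C
No rule fires across all 14 points.

none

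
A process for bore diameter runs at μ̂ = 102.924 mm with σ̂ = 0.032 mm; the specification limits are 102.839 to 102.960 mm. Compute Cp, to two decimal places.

Cp = (USL − LSL) / (6σ̂) = (102.960 − 102.839) / (6 × 0.032) = 0.1210 / 0.1920 = 0.6302

0.63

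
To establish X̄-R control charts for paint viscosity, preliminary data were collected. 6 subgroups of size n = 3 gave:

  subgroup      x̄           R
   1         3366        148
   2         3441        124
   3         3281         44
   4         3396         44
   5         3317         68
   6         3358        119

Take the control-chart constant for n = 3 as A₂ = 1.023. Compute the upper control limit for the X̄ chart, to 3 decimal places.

X̄̄ = (3366 + 3441 + 3281 + 3396 + 3317 + 3358) / 6 = 20159.0000 / 6 = 3359.8333
R̄ = (148 + 124 + 44 + 44 + 68 + 119) / 6 = 547.0000 / 6 = 91.1667
UCL = X̄̄ + A₂·R̄ = 3359.8333 + 1.023 × 91.1667 = 3453.0968

3453.097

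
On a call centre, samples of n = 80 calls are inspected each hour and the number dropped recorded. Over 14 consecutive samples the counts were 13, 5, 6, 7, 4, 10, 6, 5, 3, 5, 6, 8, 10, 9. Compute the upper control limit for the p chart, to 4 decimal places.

0.1809

p̄ = Σdᵢ / (k·n) = 97 / (14 × 80) = 0.08661
UCL = p̄ + 3·√(p̄(1−p̄)/n) = 0.08661 + 3 × √(0.08661×0.91339/80) = 0.08661 + 3 × 0.03145 = 0.18094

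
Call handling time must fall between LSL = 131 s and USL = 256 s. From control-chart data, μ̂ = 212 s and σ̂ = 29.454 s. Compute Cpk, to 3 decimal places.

0.498

Cpu = (USL − μ̂) / (3σ̂) = (256 − 212) / (3 × 29.454) = 0.4980; Cpl = (μ̂ − LSL) / (3σ̂) = (212 − 131) / (3 × 29.454) = 0.9167; Cpk = min(Cpu, Cpl) = 0.4980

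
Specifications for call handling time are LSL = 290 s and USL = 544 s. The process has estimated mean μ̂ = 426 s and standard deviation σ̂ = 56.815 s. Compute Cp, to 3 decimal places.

0.745

Cp = (USL − LSL) / (6σ̂) = (544 − 290) / (6 × 56.815) = 254.0000 / 340.8900 = 0.7451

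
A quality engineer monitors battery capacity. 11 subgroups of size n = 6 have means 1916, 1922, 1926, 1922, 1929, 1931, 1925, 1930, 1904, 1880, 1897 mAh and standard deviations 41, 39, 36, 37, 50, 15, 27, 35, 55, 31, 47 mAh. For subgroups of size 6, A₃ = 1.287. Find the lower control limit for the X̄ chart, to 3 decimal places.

X̄̄ = (1916 + 1922 + 1926 + 1922 + 1929 + 1931 + 1925 + 1930 + 1904 + 1880 + 1897) / 11 = 1916.5455
s̄ = (41 + 39 + 36 + 37 + 50 + 15 + 27 + 35 + 55 + 31 + 47) / 11 = 37.5455
LCL = X̄̄ − A₃·s̄ = 1916.5455 − 1.287 × 37.5455 = 1868.2245

1868.224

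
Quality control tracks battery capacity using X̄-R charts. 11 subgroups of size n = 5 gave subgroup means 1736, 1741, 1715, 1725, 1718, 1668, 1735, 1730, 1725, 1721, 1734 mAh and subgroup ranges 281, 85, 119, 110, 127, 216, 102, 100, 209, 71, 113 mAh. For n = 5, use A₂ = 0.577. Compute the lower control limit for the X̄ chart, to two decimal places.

1642.13

X̄̄ = (1736 + 1741 + 1715 + 1725 + 1718 + 1668 + 1735 + 1730 + 1725 + 1721 + 1734) / 11 = 18948.0000 / 11 = 1722.5455
R̄ = (281 + 85 + 119 + 110 + 127 + 216 + 102 + 100 + 209 + 71 + 113) / 11 = 1533.0000 / 11 = 139.3636
LCL = X̄̄ − A₂·R̄ = 1722.5455 − 0.577 × 139.3636 = 1642.1326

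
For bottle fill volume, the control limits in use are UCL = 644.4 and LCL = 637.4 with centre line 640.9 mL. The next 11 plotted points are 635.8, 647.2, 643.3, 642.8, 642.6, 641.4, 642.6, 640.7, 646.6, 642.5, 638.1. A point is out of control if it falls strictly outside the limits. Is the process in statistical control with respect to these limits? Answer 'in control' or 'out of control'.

Compare each point to [637.4, 644.4]: sample 1 = 635.8 < LCL; sample 2 = 647.2 > UCL; sample 9 = 646.6 > UCL.

out of control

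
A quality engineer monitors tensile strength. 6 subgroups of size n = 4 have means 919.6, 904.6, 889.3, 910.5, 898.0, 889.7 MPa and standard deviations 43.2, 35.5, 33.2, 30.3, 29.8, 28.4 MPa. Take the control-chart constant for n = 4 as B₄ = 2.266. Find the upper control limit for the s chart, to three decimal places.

s̄ = (43.2 + 35.5 + 33.2 + 30.3 + 29.8 + 28.4) / 6 = 33.4000
UCL_s = B₄·s̄ = 2.266 × 33.4000 = 75.6844

75.684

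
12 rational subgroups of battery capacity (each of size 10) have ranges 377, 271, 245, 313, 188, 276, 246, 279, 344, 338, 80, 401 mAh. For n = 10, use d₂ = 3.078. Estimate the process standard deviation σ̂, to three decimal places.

R̄ = (377 + 271 + 245 + 313 + 188 + 276 + 246 + 279 + 344 + 338 + 80 + 401) / 12 = 279.8333
σ̂ = R̄ / d₂ = 279.8333 / 3.078 = 90.9140

90.914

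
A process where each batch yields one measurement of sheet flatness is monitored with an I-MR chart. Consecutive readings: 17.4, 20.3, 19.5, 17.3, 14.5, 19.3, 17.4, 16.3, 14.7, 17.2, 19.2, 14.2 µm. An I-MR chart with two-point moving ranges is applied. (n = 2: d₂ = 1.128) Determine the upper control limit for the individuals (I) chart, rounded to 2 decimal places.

X̄ = (17.4 + 20.3 + 19.5 + 17.3 + 14.5 + 19.3 + 17.4 + 16.3 + 14.7 + 17.2 + 19.2 + 14.2) / 12 = 17.2750
Moving ranges: 2.9, 0.8, 2.2, 2.8, 4.8, 1.9, 1.1, 1.6, 2.5, 2.0, 5.0; M̄R̄ = 27.6000 / 11 = 2.5091
UCL = X̄ + 3·M̄R̄/d₂ = 17.2750 + 3 × 2.5091 / 1.128 = 23.9481

23.95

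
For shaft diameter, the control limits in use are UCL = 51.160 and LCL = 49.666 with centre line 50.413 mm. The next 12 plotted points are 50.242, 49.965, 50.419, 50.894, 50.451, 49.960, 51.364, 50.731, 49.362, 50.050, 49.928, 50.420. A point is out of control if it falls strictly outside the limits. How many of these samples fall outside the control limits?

Compare each point to [49.666, 51.160]: sample 7 = 51.364 > UCL; sample 9 = 49.362 < LCL.

2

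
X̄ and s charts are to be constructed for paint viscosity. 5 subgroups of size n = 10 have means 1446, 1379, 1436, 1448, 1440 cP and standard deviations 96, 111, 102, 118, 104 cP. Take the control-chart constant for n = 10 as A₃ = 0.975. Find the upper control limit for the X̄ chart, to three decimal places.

1533.345

X̄̄ = (1446 + 1379 + 1436 + 1448 + 1440) / 5 = 1429.8000
s̄ = (96 + 111 + 102 + 118 + 104) / 5 = 106.2000
UCL = X̄̄ + A₃·s̄ = 1429.8000 + 0.975 × 106.2000 = 1533.3450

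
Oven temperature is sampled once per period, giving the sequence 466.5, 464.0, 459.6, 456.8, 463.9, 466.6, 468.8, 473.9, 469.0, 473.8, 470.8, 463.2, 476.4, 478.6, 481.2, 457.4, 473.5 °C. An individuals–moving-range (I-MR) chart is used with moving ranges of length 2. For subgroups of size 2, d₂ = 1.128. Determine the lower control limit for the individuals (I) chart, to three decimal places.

451.017

X̄ = (466.5 + 464.0 + 459.6 + 456.8 + 463.9 + 466.6 + 468.8 + 473.9 + 469.0 + 473.8 + 470.8 + 463.2 + 476.4 + 478.6 + 481.2 + 457.4 + 473.5) / 17 = 468.4706
Moving ranges: 2.5, 4.4, 2.8, 7.1, 2.7, 2.2, 5.1, 4.9, 4.8, 3.0, 7.6, 13.2, 2.2, 2.6, 23.8, 16.1; M̄R̄ = 105.0000 / 16 = 6.5625
LCL = X̄ − 3·M̄R̄/d₂ = 468.4706 − 3 × 6.5625 / 1.128 = 451.0171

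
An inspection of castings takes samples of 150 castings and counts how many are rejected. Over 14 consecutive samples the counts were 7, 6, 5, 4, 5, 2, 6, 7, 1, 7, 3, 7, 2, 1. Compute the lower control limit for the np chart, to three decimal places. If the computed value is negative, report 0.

0.000

p̄ = Σdᵢ / (k·n) = 63 / (14 × 150) = 0.03000
LCL = np̄ − 3·√(np̄(1−p̄)) = 4.5000 − 3 × 2.0893 = -1.7678 → 0 (negative, so LCL = 0)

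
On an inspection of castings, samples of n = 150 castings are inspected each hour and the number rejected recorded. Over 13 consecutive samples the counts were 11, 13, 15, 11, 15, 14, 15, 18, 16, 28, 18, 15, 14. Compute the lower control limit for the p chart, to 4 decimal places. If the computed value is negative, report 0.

p̄ = Σdᵢ / (k·n) = 203 / (13 × 150) = 0.10410
LCL = p̄ − 3·√(p̄(1−p̄)/n) = 0.10410 − 3 × 0.02494 = 0.02930

0.0293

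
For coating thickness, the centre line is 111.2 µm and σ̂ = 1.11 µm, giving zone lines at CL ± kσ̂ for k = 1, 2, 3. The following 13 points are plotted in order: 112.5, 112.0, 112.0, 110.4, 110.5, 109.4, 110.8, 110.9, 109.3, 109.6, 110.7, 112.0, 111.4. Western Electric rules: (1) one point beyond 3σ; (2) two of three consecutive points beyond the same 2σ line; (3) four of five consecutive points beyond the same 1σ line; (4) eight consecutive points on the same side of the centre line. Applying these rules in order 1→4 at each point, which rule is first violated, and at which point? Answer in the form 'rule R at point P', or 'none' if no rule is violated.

Zone of each point (C = within 1σ̂, B = 1σ̂–2σ̂, A = 2σ̂–3σ̂, * = beyond 3σ̂; sign = side of CL): 1:+B, 2:+C, 3:+C, 4:-C, 5:-C, 6:-B, 7:-C, 8:-C, 9:-B, 10:-B, 11:-C, 12:+C, 13:+C
Rule 4 (eight consecutive points on the same side of the centre line) is satisfied at point 11.

rule 4 at point 11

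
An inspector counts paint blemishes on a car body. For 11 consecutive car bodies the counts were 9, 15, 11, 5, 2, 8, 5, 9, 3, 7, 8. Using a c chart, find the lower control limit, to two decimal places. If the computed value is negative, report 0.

0.00

c̄ = (9 + 15 + 11 + 5 + 2 + 8 + 5 + 9 + 3 + 7 + 8) / 11 = 82 / 11 = 7.4545
LCL = c̄ − 3√c̄ = 7.4545 − 3 × 2.7303 = -0.7364 → 0 (cannot be negative)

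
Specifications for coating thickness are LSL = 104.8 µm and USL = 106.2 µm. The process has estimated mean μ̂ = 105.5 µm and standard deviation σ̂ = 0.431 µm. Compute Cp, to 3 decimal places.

Cp = (USL − LSL) / (6σ̂) = (106.2 − 104.8) / (6 × 0.431) = 1.4000 / 2.5860 = 0.5414

0.541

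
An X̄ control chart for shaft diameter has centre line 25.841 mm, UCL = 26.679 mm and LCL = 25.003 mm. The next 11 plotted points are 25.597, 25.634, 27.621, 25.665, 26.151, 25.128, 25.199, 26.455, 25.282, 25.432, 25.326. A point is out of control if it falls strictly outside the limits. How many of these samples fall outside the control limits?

1

Compare each point to [25.003, 26.679]: sample 3 = 27.621 > UCL.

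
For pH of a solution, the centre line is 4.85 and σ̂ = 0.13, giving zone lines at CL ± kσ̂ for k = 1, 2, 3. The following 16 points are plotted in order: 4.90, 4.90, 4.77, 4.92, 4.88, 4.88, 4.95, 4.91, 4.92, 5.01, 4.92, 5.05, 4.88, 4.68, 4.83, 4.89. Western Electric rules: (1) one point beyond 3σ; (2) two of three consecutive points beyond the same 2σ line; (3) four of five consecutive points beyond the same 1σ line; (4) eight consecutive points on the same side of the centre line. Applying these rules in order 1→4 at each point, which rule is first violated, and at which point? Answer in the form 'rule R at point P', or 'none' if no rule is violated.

Zone of each point (C = within 1σ̂, B = 1σ̂–2σ̂, A = 2σ̂–3σ̂, * = beyond 3σ̂; sign = side of CL): 1:+C, 2:+C, 3:-C, 4:+C, 5:+C, 6:+C, 7:+C, 8:+C, 9:+C, 10:+B, 11:+C, 12:+B, 13:+C, 14:-B, 15:-C, 16:+C
Rule 4 (eight consecutive points on the same side of the centre line) is satisfied at point 11.

rule 4 at point 11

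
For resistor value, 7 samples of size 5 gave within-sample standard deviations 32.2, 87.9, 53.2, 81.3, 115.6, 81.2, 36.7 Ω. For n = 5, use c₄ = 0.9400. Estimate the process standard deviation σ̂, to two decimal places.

s̄ = (32.2 + 87.9 + 53.2 + 81.3 + 115.6 + 81.2 + 36.7) / 7 = 69.7286
σ̂ = s̄ / c₄ = 69.7286 / 0.9400 = 74.1793

74.18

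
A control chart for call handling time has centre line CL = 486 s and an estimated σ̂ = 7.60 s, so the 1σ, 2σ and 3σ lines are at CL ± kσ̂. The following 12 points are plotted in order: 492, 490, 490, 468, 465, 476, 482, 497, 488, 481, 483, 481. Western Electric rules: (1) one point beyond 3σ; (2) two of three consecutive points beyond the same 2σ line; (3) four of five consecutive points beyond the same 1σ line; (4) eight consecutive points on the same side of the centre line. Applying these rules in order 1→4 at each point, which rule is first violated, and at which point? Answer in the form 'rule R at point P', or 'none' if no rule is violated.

Zone of each point (C = within 1σ̂, B = 1σ̂–2σ̂, A = 2σ̂–3σ̂, * = beyond 3σ̂; sign = side of CL): 1:+C, 2:+C, 3:+C, 4:-A, 5:-A, 6:-B, 7:-C, 8:+B, 9:+C, 10:-C, 11:-C, 12:-C
Rule 2 (two of three consecutive points beyond the same 2σ limit) is satisfied at point 5.

rule 2 at point 5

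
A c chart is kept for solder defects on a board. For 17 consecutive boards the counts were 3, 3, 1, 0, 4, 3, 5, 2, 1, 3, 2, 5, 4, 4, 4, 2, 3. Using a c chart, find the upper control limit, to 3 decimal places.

7.976

c̄ = (3 + 3 + 1 + 0 + 4 + 3 + 5 + 2 + 1 + 3 + 2 + 5 + 4 + 4 + 4 + 2 + 3) / 17 = 49 / 17 = 2.8824
UCL = c̄ + 3√c̄ = 2.8824 + 3 × √2.8824 = 2.8824 + 3 × 1.6977 = 7.9756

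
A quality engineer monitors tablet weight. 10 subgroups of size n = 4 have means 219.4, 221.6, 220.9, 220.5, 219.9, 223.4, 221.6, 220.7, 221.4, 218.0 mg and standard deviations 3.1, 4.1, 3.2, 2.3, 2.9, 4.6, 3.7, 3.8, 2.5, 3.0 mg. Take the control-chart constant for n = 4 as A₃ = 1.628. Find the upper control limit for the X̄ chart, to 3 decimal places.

X̄̄ = (219.4 + 221.6 + 220.9 + 220.5 + 219.9 + 223.4 + 221.6 + 220.7 + 221.4 + 218.0) / 10 = 220.7400
s̄ = (3.1 + 4.1 + 3.2 + 2.3 + 2.9 + 4.6 + 3.7 + 3.8 + 2.5 + 3.0) / 10 = 3.3200
UCL = X̄̄ + A₃·s̄ = 220.7400 + 1.628 × 3.3200 = 226.1450

226.145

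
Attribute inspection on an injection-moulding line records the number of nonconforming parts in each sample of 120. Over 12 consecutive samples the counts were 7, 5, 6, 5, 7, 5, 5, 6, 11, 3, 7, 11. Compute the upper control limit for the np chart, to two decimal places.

p̄ = Σdᵢ / (k·n) = 78 / (12 × 120) = 0.05417
UCL = np̄ + 3·√(np̄(1−p̄)) = 6.5000 + 3 × √(6.5000×0.94583) = 6.5000 + 3 × 2.4795 = 13.9385

13.94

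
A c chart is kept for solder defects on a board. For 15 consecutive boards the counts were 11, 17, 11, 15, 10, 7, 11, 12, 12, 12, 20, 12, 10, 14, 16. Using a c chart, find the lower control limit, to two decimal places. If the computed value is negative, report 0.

c̄ = (11 + 17 + 11 + 15 + 10 + 7 + 11 + 12 + 12 + 12 + 20 + 12 + 10 + 14 + 16) / 15 = 190 / 15 = 12.6667
LCL = c̄ − 3√c̄ = 12.6667 − 3 × 3.5590 = 1.9896

1.99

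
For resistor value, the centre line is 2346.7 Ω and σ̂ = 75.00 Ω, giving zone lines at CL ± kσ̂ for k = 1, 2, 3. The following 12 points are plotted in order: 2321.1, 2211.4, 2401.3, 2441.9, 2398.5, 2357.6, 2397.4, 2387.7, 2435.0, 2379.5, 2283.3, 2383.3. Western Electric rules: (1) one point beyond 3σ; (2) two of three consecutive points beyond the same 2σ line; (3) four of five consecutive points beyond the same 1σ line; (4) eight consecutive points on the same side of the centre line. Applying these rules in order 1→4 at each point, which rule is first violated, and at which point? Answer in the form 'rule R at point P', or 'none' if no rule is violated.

rule 4 at point 10

Zone of each point (C = within 1σ̂, B = 1σ̂–2σ̂, A = 2σ̂–3σ̂, * = beyond 3σ̂; sign = side of CL): 1:-C, 2:-B, 3:+C, 4:+B, 5:+C, 6:+C, 7:+C, 8:+C, 9:+B, 10:+C, 11:-C, 12:+C
Rule 4 (eight consecutive points on the same side of the centre line) is satisfied at point 10.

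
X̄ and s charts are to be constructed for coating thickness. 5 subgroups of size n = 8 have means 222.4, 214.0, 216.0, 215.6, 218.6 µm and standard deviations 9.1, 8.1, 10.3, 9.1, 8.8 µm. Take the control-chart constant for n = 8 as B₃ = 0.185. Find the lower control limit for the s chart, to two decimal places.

1.68

s̄ = (9.1 + 8.1 + 10.3 + 9.1 + 8.8) / 5 = 9.0800
LCL_s = B₃·s̄ = 0.185 × 9.0800 = 1.6798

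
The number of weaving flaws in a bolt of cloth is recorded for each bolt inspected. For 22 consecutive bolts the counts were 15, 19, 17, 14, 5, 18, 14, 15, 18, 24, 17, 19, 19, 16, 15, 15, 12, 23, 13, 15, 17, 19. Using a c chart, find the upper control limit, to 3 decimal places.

c̄ = (15 + 19 + 17 + 14 + 5 + 18 + 14 + 15 + 18 + 24 + 17 + 19 + 19 + 16 + 15 + 15 + 12 + 23 + 13 + 15 + 17 + 19) / 22 = 359 / 22 = 16.3182
UCL = c̄ + 3√c̄ = 16.3182 + 3 × √16.3182 = 16.3182 + 3 × 4.0396 = 28.4369

28.437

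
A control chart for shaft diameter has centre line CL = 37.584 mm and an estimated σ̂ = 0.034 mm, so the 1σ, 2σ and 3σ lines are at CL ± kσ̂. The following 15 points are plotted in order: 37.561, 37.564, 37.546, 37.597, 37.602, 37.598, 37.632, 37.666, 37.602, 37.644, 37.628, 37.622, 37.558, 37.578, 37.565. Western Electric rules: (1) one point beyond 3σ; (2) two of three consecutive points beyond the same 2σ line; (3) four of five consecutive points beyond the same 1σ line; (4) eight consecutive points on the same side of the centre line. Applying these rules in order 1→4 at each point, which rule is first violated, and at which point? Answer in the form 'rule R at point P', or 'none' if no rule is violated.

Zone of each point (C = within 1σ̂, B = 1σ̂–2σ̂, A = 2σ̂–3σ̂, * = beyond 3σ̂; sign = side of CL): 1:-C, 2:-C, 3:-B, 4:+C, 5:+C, 6:+C, 7:+B, 8:+A, 9:+C, 10:+B, 11:+B, 12:+B, 13:-C, 14:-C, 15:-C
Rule 3 (four of five consecutive points beyond the same 1σ limit) is satisfied at point 11.

rule 3 at point 11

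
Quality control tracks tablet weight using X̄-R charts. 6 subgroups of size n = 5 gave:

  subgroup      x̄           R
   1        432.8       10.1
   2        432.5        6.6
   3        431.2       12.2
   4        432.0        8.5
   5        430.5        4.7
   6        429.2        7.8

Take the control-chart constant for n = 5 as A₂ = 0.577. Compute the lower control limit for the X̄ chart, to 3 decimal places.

426.568

X̄̄ = (432.8 + 432.5 + 431.2 + 432.0 + 430.5 + 429.2) / 6 = 2588.2000 / 6 = 431.3667
R̄ = (10.1 + 6.6 + 12.2 + 8.5 + 4.7 + 7.8) / 6 = 49.9000 / 6 = 8.3167
LCL = X̄̄ − A₂·R̄ = 431.3667 − 0.577 × 8.3167 = 426.5679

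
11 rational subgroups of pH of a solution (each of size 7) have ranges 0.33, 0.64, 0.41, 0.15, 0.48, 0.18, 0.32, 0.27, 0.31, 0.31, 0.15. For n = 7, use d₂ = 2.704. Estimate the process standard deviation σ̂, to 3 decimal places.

0.119

R̄ = (0.33 + 0.64 + 0.41 + 0.15 + 0.48 + 0.18 + 0.32 + 0.27 + 0.31 + 0.31 + 0.15) / 11 = 0.3227
σ̂ = R̄ / d₂ = 0.3227 / 2.704 = 0.1194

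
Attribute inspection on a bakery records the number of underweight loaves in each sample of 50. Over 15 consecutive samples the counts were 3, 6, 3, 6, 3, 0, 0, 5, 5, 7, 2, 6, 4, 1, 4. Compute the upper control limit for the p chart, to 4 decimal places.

p̄ = Σdᵢ / (k·n) = 55 / (15 × 50) = 0.07333
UCL = p̄ + 3·√(p̄(1−p̄)/n) = 0.07333 + 3 × √(0.07333×0.92667/50) = 0.07333 + 3 × 0.03687 = 0.18393

0.1839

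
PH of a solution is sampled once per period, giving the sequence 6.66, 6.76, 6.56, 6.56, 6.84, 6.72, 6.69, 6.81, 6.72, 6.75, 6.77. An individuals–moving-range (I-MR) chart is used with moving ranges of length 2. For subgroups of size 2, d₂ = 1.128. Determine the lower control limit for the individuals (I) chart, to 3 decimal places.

6.449

X̄ = (6.66 + 6.76 + 6.56 + 6.56 + 6.84 + 6.72 + 6.69 + 6.81 + 6.72 + 6.75 + 6.77) / 11 = 6.7127
Moving ranges: 0.10, 0.20, 0.00, 0.28, 0.12, 0.03, 0.12, 0.09, 0.03, 0.02; M̄R̄ = 0.9900 / 10 = 0.0990
LCL = X̄ − 3·M̄R̄/d₂ = 6.7127 − 3 × 0.0990 / 1.128 = 6.4494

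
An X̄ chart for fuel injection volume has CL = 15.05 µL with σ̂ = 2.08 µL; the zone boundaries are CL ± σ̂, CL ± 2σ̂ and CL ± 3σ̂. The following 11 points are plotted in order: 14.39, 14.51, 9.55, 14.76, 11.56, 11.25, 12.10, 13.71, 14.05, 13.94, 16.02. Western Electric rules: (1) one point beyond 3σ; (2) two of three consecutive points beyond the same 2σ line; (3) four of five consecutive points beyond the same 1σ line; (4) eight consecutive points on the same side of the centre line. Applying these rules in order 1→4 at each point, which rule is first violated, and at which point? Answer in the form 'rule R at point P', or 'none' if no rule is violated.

rule 3 at point 7

Zone of each point (C = within 1σ̂, B = 1σ̂–2σ̂, A = 2σ̂–3σ̂, * = beyond 3σ̂; sign = side of CL): 1:-C, 2:-C, 3:-A, 4:-C, 5:-B, 6:-B, 7:-B, 8:-C, 9:-C, 10:-C, 11:+C
Rule 3 (four of five consecutive points beyond the same 1σ limit) is satisfied at point 7.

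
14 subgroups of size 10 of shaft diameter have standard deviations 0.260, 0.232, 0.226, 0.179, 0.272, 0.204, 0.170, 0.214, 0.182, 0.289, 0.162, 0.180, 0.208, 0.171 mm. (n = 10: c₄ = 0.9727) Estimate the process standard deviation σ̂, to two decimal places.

0.22

s̄ = (0.260 + 0.232 + 0.226 + 0.179 + 0.272 + 0.204 + 0.170 + 0.214 + 0.182 + 0.289 + 0.162 + 0.180 + 0.208 + 0.171) / 14 = 0.2106
σ̂ = s̄ / c₄ = 0.2106 / 0.9727 = 0.2166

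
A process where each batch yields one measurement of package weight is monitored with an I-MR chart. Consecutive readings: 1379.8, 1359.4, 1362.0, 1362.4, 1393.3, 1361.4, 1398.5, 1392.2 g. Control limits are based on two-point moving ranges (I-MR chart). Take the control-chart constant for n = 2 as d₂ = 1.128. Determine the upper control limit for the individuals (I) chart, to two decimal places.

X̄ = (1379.8 + 1359.4 + 1362.0 + 1362.4 + 1393.3 + 1361.4 + 1398.5 + 1392.2) / 8 = 1376.1250
Moving ranges: 20.4, 2.6, 0.4, 30.9, 31.9, 37.1, 6.3; M̄R̄ = 129.6000 / 7 = 18.5143
UCL = X̄ + 3·M̄R̄/d₂ = 1376.1250 + 3 × 18.5143 / 1.128 = 1425.3651

1425.37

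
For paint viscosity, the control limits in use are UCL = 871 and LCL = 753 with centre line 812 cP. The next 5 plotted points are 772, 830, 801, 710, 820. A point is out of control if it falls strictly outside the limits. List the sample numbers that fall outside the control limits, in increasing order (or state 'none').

Compare each point to [753, 871]: sample 4 = 710 < LCL.

4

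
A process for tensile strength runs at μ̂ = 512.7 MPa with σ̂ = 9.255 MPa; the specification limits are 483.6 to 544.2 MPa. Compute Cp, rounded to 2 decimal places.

Cp = (USL − LSL) / (6σ̂) = (544.2 − 483.6) / (6 × 9.255) = 60.6000 / 55.5300 = 1.0913

1.09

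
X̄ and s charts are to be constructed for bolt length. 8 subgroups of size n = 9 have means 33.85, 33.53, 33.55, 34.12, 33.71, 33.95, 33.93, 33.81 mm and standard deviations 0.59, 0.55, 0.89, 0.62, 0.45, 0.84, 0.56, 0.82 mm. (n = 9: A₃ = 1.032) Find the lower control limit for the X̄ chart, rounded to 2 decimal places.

33.12

X̄̄ = (33.85 + 33.53 + 33.55 + 34.12 + 33.71 + 33.95 + 33.93 + 33.81) / 8 = 33.8062
s̄ = (0.59 + 0.55 + 0.89 + 0.62 + 0.45 + 0.84 + 0.56 + 0.82) / 8 = 0.6650
LCL = X̄̄ − A₃·s̄ = 33.8062 − 1.032 × 0.6650 = 33.1200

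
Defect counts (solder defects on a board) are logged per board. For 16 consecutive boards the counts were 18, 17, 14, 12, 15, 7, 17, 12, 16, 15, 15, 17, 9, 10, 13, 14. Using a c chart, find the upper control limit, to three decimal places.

24.962

c̄ = (18 + 17 + 14 + 12 + 15 + 7 + 17 + 12 + 16 + 15 + 15 + 17 + 9 + 10 + 13 + 14) / 16 = 221 / 16 = 13.8125
UCL = c̄ + 3√c̄ = 13.8125 + 3 × √13.8125 = 13.8125 + 3 × 3.7165 = 24.9621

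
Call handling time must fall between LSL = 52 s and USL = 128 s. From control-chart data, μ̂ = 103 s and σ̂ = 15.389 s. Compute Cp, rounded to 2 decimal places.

Cp = (USL − LSL) / (6σ̂) = (128 − 52) / (6 × 15.389) = 76.0000 / 92.3340 = 0.8231

0.82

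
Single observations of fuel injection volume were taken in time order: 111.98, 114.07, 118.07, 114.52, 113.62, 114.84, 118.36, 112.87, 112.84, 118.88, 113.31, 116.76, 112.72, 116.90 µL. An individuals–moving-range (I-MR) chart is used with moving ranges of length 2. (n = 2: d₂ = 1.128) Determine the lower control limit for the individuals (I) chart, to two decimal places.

X̄ = (111.98 + 114.07 + 118.07 + 114.52 + 113.62 + 114.84 + 118.36 + 112.87 + 112.84 + 118.88 + 113.31 + 116.76 + 112.72 + 116.90) / 14 = 114.9814
Moving ranges: 2.09, 4.00, 3.55, 0.90, 1.22, 3.52, 5.49, 0.03, 6.04, 5.57, 3.45, 4.04, 4.18; M̄R̄ = 44.0800 / 13 = 3.3908
LCL = X̄ − 3·M̄R̄/d₂ = 114.9814 − 3 × 3.3908 / 1.128 = 105.9634

105.96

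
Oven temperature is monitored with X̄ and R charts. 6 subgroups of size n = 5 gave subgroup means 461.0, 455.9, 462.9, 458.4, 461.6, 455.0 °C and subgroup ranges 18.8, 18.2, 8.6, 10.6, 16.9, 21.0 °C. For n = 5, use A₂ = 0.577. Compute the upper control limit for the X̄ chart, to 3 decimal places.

X̄̄ = (461.0 + 455.9 + 462.9 + 458.4 + 461.6 + 455.0) / 6 = 2754.8000 / 6 = 459.1333
R̄ = (18.8 + 18.2 + 8.6 + 10.6 + 16.9 + 21.0) / 6 = 94.1000 / 6 = 15.6833
UCL = X̄̄ + A₂·R̄ = 459.1333 + 0.577 × 15.6833 = 468.1826

468.183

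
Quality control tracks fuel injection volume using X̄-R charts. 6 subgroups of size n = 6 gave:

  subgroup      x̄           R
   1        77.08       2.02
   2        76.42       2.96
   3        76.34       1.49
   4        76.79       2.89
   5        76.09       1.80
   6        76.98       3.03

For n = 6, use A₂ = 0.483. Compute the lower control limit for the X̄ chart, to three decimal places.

75.474

X̄̄ = (77.08 + 76.42 + 76.34 + 76.79 + 76.09 + 76.98) / 6 = 459.7000 / 6 = 76.6167
R̄ = (2.02 + 2.96 + 1.49 + 2.89 + 1.80 + 3.03) / 6 = 14.1900 / 6 = 2.3650
LCL = X̄̄ − A₂·R̄ = 76.6167 − 0.483 × 2.3650 = 75.4744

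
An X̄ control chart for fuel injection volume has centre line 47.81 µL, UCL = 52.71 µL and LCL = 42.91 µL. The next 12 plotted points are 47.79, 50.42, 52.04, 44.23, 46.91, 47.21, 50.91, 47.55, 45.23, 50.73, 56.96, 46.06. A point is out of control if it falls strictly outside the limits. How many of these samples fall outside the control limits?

Compare each point to [42.91, 52.71]: sample 11 = 56.96 > UCL.

1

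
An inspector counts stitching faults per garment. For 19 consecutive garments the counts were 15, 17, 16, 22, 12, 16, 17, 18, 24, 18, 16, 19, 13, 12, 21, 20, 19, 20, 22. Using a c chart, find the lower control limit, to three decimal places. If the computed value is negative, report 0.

c̄ = (15 + 17 + 16 + 22 + 12 + 16 + 17 + 18 + 24 + 18 + 16 + 19 + 13 + 12 + 21 + 20 + 19 + 20 + 22) / 19 = 337 / 19 = 17.7368
LCL = c̄ − 3√c̄ = 17.7368 − 3 × 4.2115 = 5.1023

5.102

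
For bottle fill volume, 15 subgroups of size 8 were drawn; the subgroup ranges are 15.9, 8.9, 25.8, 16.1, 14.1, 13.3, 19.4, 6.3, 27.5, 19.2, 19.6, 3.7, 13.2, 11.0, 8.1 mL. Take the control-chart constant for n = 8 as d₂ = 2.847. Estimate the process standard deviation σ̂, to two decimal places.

R̄ = (15.9 + 8.9 + 25.8 + 16.1 + 14.1 + 13.3 + 19.4 + 6.3 + 27.5 + 19.2 + 19.6 + 3.7 + 13.2 + 11.0 + 8.1) / 15 = 14.8067
σ̂ = R̄ / d₂ = 14.8067 / 2.847 = 5.2008

5.20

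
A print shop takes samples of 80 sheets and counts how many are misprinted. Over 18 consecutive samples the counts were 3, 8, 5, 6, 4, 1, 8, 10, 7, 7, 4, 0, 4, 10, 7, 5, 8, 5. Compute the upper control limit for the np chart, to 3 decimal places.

p̄ = Σdᵢ / (k·n) = 102 / (18 × 80) = 0.07083
UCL = np̄ + 3·√(np̄(1−p̄)) = 5.6667 + 3 × √(5.6667×0.92917) = 5.6667 + 3 × 2.2946 = 12.5505

12.551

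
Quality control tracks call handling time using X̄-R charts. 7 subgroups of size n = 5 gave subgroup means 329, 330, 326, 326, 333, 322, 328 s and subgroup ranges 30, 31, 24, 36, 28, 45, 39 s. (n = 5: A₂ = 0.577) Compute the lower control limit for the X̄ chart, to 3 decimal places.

X̄̄ = (329 + 330 + 326 + 326 + 333 + 322 + 328) / 7 = 2294.0000 / 7 = 327.7143
R̄ = (30 + 31 + 24 + 36 + 28 + 45 + 39) / 7 = 233.0000 / 7 = 33.2857
LCL = X̄̄ − A₂·R̄ = 327.7143 − 0.577 × 33.2857 = 308.5084

308.508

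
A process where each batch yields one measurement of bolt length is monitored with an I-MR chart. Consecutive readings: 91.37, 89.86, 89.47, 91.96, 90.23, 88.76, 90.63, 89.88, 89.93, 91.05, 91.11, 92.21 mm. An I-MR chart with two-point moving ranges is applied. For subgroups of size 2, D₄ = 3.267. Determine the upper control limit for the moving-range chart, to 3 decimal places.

Moving ranges: 1.51, 0.39, 2.49, 1.73, 1.47, 1.87, 0.75, 0.05, 1.12, 0.06, 1.10; M̄R̄ = 12.5400 / 11 = 1.1400
UCL_MR = D₄·M̄R̄ = 3.267 × 1.1400 = 3.7244

3.724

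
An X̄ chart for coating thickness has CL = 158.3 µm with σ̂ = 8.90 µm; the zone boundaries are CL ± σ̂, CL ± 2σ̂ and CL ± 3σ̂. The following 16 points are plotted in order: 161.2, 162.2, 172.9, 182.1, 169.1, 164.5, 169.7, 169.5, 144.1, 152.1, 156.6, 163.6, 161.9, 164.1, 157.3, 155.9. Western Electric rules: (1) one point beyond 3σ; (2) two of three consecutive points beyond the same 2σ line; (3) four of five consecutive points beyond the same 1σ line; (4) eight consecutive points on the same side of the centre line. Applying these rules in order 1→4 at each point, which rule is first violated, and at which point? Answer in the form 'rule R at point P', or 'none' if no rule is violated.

Zone of each point (C = within 1σ̂, B = 1σ̂–2σ̂, A = 2σ̂–3σ̂, * = beyond 3σ̂; sign = side of CL): 1:+C, 2:+C, 3:+B, 4:+A, 5:+B, 6:+C, 7:+B, 8:+B, 9:-B, 10:-C, 11:-C, 12:+C, 13:+C, 14:+C, 15:-C, 16:-C
Rule 3 (four of five consecutive points beyond the same 1σ limit) is satisfied at point 7.

rule 3 at point 7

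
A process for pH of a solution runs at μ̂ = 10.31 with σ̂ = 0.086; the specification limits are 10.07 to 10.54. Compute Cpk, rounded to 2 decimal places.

Cpu = (USL − μ̂) / (3σ̂) = (10.54 − 10.31) / (3 × 0.086) = 0.8915; Cpl = (μ̂ − LSL) / (3σ̂) = (10.31 − 10.07) / (3 × 0.086) = 0.9302; Cpk = min(Cpu, Cpl) = 0.8915

0.89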